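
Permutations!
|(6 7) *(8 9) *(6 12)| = 6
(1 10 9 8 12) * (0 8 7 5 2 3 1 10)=(0 8 12 10 9 7 5 2 3 1)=[8, 0, 3, 1, 4, 2, 6, 5, 12, 7, 9, 11, 10]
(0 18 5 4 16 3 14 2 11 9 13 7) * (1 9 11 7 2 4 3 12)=[18, 9, 7, 14, 16, 3, 6, 0, 8, 13, 10, 11, 1, 2, 4, 15, 12, 17, 5]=(0 18 5 3 14 4 16 12 1 9 13 2 7)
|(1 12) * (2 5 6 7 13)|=|(1 12)(2 5 6 7 13)|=10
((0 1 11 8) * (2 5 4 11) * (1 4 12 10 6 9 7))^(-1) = (0 8 11 4)(1 7 9 6 10 12 5 2)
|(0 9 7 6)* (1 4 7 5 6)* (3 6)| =15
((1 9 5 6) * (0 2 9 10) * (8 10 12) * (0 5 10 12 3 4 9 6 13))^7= (0 10 3 2 5 4 6 13 9 1)(8 12)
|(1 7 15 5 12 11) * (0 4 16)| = |(0 4 16)(1 7 15 5 12 11)| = 6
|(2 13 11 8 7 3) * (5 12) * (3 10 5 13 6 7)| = 10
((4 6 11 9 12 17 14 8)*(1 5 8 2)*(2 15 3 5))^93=((1 2)(3 5 8 4 6 11 9 12 17 14 15))^93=(1 2)(3 11 15 6 14 4 17 8 12 5 9)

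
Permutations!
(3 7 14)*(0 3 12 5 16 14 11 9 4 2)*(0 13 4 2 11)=(0 3 7)(2 13 4 11 9)(5 16 14 12)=[3, 1, 13, 7, 11, 16, 6, 0, 8, 2, 10, 9, 5, 4, 12, 15, 14]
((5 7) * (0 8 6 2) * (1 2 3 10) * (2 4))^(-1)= ((0 8 6 3 10 1 4 2)(5 7))^(-1)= (0 2 4 1 10 3 6 8)(5 7)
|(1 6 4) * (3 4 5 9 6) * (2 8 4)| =15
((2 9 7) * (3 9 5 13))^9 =(2 3)(5 9)(7 13)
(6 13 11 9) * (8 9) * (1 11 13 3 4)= [0, 11, 2, 4, 1, 5, 3, 7, 9, 6, 10, 8, 12, 13]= (13)(1 11 8 9 6 3 4)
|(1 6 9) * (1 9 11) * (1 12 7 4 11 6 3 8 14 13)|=|(1 3 8 14 13)(4 11 12 7)|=20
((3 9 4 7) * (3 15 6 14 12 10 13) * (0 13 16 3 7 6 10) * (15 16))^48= (0 14 4 3 7)(6 9 16 13 12)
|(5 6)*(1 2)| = |(1 2)(5 6)| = 2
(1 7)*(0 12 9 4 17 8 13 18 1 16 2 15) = (0 12 9 4 17 8 13 18 1 7 16 2 15) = [12, 7, 15, 3, 17, 5, 6, 16, 13, 4, 10, 11, 9, 18, 14, 0, 2, 8, 1]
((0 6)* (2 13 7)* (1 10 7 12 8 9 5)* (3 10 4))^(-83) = ((0 6)(1 4 3 10 7 2 13 12 8 9 5))^(-83) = (0 6)(1 2 5 7 9 10 8 3 12 4 13)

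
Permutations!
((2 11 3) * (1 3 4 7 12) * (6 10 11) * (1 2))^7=(12)(1 3)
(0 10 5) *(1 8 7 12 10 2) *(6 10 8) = (0 2 1 6 10 5)(7 12 8) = [2, 6, 1, 3, 4, 0, 10, 12, 7, 9, 5, 11, 8]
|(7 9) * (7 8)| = 3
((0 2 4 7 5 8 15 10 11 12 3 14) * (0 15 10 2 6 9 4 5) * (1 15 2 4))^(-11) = (0 1 7 9 4 6 15)(2 12 8 14 11 5 3 10)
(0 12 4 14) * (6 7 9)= (0 12 4 14)(6 7 9)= [12, 1, 2, 3, 14, 5, 7, 9, 8, 6, 10, 11, 4, 13, 0]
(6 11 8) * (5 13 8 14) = (5 13 8 6 11 14) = [0, 1, 2, 3, 4, 13, 11, 7, 6, 9, 10, 14, 12, 8, 5]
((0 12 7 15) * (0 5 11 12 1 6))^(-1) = ((0 1 6)(5 11 12 7 15))^(-1) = (0 6 1)(5 15 7 12 11)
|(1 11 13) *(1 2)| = |(1 11 13 2)| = 4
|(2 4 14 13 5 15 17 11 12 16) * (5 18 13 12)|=20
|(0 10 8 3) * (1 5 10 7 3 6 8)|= 6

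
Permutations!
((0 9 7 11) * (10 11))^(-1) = (0 11 10 7 9)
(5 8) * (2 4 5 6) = (2 4 5 8 6) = [0, 1, 4, 3, 5, 8, 2, 7, 6]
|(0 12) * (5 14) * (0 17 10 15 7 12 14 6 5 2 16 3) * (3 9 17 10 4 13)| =36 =|(0 14 2 16 9 17 4 13 3)(5 6)(7 12 10 15)|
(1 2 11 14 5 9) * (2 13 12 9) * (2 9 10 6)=[0, 13, 11, 3, 4, 9, 2, 7, 8, 1, 6, 14, 10, 12, 5]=(1 13 12 10 6 2 11 14 5 9)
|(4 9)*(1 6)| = 2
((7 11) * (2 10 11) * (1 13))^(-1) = (1 13)(2 7 11 10)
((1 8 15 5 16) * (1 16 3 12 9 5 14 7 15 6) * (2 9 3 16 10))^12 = ((1 8 6)(2 9 5 16 10)(3 12)(7 15 14))^12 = (2 5 10 9 16)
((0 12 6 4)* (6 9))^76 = ((0 12 9 6 4))^76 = (0 12 9 6 4)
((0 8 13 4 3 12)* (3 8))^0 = (13)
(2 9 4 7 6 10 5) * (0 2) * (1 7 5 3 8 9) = [2, 7, 1, 8, 5, 0, 10, 6, 9, 4, 3] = (0 2 1 7 6 10 3 8 9 4 5)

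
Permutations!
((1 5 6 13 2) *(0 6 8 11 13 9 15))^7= (0 15 9 6)(1 5 8 11 13 2)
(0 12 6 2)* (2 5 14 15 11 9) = [12, 1, 0, 3, 4, 14, 5, 7, 8, 2, 10, 9, 6, 13, 15, 11] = (0 12 6 5 14 15 11 9 2)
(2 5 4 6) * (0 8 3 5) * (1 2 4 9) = (0 8 3 5 9 1 2)(4 6) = [8, 2, 0, 5, 6, 9, 4, 7, 3, 1]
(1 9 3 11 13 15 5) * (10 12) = (1 9 3 11 13 15 5)(10 12) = [0, 9, 2, 11, 4, 1, 6, 7, 8, 3, 12, 13, 10, 15, 14, 5]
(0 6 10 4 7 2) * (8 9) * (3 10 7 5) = (0 6 7 2)(3 10 4 5)(8 9) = [6, 1, 0, 10, 5, 3, 7, 2, 9, 8, 4]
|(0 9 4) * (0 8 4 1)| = 6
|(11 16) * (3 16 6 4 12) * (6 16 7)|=|(3 7 6 4 12)(11 16)|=10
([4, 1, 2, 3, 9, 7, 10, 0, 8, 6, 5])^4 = [10, 1, 2, 3, 5, 9, 0, 6, 8, 7, 4]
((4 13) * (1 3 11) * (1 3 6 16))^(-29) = (1 6 16)(3 11)(4 13)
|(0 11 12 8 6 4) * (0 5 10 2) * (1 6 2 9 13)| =35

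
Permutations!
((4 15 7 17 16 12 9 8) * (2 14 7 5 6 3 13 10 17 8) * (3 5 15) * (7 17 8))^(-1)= (2 9 12 16 17 14)(3 4 8 10 13)(5 6)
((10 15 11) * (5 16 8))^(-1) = (5 8 16)(10 11 15)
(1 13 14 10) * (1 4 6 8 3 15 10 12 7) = (1 13 14 12 7)(3 15 10 4 6 8) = [0, 13, 2, 15, 6, 5, 8, 1, 3, 9, 4, 11, 7, 14, 12, 10]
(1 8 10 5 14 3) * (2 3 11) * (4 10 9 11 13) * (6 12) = [0, 8, 3, 1, 10, 14, 12, 7, 9, 11, 5, 2, 6, 4, 13] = (1 8 9 11 2 3)(4 10 5 14 13)(6 12)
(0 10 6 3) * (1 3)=[10, 3, 2, 0, 4, 5, 1, 7, 8, 9, 6]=(0 10 6 1 3)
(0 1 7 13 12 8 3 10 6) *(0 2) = [1, 7, 0, 10, 4, 5, 2, 13, 3, 9, 6, 11, 8, 12] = (0 1 7 13 12 8 3 10 6 2)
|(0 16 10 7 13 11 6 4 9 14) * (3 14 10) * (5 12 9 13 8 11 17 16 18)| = |(0 18 5 12 9 10 7 8 11 6 4 13 17 16 3 14)| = 16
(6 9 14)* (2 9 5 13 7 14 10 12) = (2 9 10 12)(5 13 7 14 6) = [0, 1, 9, 3, 4, 13, 5, 14, 8, 10, 12, 11, 2, 7, 6]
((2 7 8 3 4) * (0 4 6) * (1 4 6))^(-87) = ((0 6)(1 4 2 7 8 3))^(-87) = (0 6)(1 7)(2 3)(4 8)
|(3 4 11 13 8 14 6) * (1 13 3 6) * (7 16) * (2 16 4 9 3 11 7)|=4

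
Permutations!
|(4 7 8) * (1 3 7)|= 5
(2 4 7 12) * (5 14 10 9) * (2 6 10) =[0, 1, 4, 3, 7, 14, 10, 12, 8, 5, 9, 11, 6, 13, 2] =(2 4 7 12 6 10 9 5 14)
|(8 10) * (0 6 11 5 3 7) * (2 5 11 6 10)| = 7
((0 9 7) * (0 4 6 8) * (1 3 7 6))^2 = ((0 9 6 8)(1 3 7 4))^2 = (0 6)(1 7)(3 4)(8 9)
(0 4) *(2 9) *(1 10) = (0 4)(1 10)(2 9) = [4, 10, 9, 3, 0, 5, 6, 7, 8, 2, 1]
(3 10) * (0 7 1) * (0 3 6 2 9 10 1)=(0 7)(1 3)(2 9 10 6)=[7, 3, 9, 1, 4, 5, 2, 0, 8, 10, 6]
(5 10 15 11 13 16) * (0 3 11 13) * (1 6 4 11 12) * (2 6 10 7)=(0 3 12 1 10 15 13 16 5 7 2 6 4 11)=[3, 10, 6, 12, 11, 7, 4, 2, 8, 9, 15, 0, 1, 16, 14, 13, 5]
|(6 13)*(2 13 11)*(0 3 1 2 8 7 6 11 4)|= |(0 3 1 2 13 11 8 7 6 4)|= 10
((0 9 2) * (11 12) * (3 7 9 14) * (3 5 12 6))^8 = (0 9 3 11 5)(2 7 6 12 14)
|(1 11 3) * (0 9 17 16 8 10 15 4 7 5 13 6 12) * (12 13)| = |(0 9 17 16 8 10 15 4 7 5 12)(1 11 3)(6 13)| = 66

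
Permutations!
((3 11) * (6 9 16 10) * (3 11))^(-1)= ((6 9 16 10))^(-1)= (6 10 16 9)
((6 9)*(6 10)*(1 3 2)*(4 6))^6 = ((1 3 2)(4 6 9 10))^6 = (4 9)(6 10)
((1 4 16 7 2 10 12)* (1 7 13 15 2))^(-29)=((1 4 16 13 15 2 10 12 7))^(-29)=(1 12 2 13 4 7 10 15 16)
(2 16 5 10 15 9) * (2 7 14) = (2 16 5 10 15 9 7 14) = [0, 1, 16, 3, 4, 10, 6, 14, 8, 7, 15, 11, 12, 13, 2, 9, 5]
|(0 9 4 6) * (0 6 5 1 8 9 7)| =|(0 7)(1 8 9 4 5)| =10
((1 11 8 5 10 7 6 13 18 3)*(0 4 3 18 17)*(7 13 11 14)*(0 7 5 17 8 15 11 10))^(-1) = ((18)(0 4 3 1 14 5)(6 10 13 8 17 7)(11 15))^(-1) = (18)(0 5 14 1 3 4)(6 7 17 8 13 10)(11 15)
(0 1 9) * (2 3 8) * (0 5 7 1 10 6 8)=(0 10 6 8 2 3)(1 9 5 7)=[10, 9, 3, 0, 4, 7, 8, 1, 2, 5, 6]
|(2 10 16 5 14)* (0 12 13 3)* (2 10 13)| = 20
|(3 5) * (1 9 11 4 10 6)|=|(1 9 11 4 10 6)(3 5)|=6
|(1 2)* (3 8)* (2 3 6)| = |(1 3 8 6 2)| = 5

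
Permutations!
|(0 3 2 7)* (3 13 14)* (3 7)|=4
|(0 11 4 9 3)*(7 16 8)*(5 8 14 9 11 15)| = 18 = |(0 15 5 8 7 16 14 9 3)(4 11)|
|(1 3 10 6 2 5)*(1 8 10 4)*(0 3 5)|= 9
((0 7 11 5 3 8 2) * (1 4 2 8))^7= (0 2 4 1 3 5 11 7)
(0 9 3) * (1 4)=(0 9 3)(1 4)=[9, 4, 2, 0, 1, 5, 6, 7, 8, 3]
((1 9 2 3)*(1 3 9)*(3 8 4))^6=(9)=((2 9)(3 8 4))^6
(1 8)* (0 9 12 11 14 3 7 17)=[9, 8, 2, 7, 4, 5, 6, 17, 1, 12, 10, 14, 11, 13, 3, 15, 16, 0]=(0 9 12 11 14 3 7 17)(1 8)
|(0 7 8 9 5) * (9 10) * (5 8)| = 3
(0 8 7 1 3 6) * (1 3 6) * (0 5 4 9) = (0 8 7 3 1 6 5 4 9) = [8, 6, 2, 1, 9, 4, 5, 3, 7, 0]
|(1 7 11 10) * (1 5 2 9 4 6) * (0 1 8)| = 11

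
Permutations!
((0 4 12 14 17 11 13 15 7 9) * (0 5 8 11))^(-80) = (17)(5 15 8 7 11 9 13)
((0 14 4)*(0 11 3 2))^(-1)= ((0 14 4 11 3 2))^(-1)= (0 2 3 11 4 14)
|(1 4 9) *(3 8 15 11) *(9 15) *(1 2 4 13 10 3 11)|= |(1 13 10 3 8 9 2 4 15)|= 9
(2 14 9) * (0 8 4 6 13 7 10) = (0 8 4 6 13 7 10)(2 14 9) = [8, 1, 14, 3, 6, 5, 13, 10, 4, 2, 0, 11, 12, 7, 9]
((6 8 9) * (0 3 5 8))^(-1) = ((0 3 5 8 9 6))^(-1) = (0 6 9 8 5 3)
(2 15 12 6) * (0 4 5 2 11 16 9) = (0 4 5 2 15 12 6 11 16 9) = [4, 1, 15, 3, 5, 2, 11, 7, 8, 0, 10, 16, 6, 13, 14, 12, 9]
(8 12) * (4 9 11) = (4 9 11)(8 12) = [0, 1, 2, 3, 9, 5, 6, 7, 12, 11, 10, 4, 8]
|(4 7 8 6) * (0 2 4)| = 6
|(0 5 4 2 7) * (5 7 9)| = 4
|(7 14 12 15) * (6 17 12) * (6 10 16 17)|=7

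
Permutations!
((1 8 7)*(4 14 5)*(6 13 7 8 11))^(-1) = ((1 11 6 13 7)(4 14 5))^(-1) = (1 7 13 6 11)(4 5 14)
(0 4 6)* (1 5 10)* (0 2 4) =(1 5 10)(2 4 6) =[0, 5, 4, 3, 6, 10, 2, 7, 8, 9, 1]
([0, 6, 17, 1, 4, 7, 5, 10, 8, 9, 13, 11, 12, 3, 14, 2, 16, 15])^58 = [0, 5, 17, 6, 4, 10, 7, 13, 8, 9, 3, 11, 12, 1, 14, 2, 16, 15]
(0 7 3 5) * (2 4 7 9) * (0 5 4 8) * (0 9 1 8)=(0 1 8 9 2)(3 4 7)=[1, 8, 0, 4, 7, 5, 6, 3, 9, 2]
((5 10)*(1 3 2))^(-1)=((1 3 2)(5 10))^(-1)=(1 2 3)(5 10)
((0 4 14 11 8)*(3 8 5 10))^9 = (0 4 14 11 5 10 3 8)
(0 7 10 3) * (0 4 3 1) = [7, 0, 2, 4, 3, 5, 6, 10, 8, 9, 1] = (0 7 10 1)(3 4)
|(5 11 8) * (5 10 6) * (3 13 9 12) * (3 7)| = 5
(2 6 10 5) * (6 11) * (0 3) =[3, 1, 11, 0, 4, 2, 10, 7, 8, 9, 5, 6] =(0 3)(2 11 6 10 5)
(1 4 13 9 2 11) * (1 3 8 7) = (1 4 13 9 2 11 3 8 7) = [0, 4, 11, 8, 13, 5, 6, 1, 7, 2, 10, 3, 12, 9]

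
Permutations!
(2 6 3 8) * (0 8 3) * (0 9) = (0 8 2 6 9) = [8, 1, 6, 3, 4, 5, 9, 7, 2, 0]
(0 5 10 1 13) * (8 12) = [5, 13, 2, 3, 4, 10, 6, 7, 12, 9, 1, 11, 8, 0] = (0 5 10 1 13)(8 12)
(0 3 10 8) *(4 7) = (0 3 10 8)(4 7) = [3, 1, 2, 10, 7, 5, 6, 4, 0, 9, 8]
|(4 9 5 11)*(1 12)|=|(1 12)(4 9 5 11)|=4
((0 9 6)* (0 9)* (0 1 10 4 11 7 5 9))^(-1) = ((0 1 10 4 11 7 5 9 6))^(-1) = (0 6 9 5 7 11 4 10 1)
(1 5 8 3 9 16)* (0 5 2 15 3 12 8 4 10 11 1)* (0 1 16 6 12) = (0 5 4 10 11 16 1 2 15 3 9 6 12 8) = [5, 2, 15, 9, 10, 4, 12, 7, 0, 6, 11, 16, 8, 13, 14, 3, 1]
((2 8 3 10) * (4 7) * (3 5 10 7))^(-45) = (2 10 5 8)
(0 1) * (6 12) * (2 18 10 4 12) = [1, 0, 18, 3, 12, 5, 2, 7, 8, 9, 4, 11, 6, 13, 14, 15, 16, 17, 10] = (0 1)(2 18 10 4 12 6)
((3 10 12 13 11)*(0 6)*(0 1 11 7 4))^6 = ((0 6 1 11 3 10 12 13 7 4))^6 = (0 12 1 7 3)(4 10 6 13 11)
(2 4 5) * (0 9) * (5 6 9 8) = (0 8 5 2 4 6 9) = [8, 1, 4, 3, 6, 2, 9, 7, 5, 0]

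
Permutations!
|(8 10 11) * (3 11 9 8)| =|(3 11)(8 10 9)| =6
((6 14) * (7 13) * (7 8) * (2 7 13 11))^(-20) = (14)(2 7 11)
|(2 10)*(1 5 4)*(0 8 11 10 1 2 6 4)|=9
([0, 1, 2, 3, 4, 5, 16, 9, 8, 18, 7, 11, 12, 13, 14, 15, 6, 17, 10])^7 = (6 16)(7 10 18 9)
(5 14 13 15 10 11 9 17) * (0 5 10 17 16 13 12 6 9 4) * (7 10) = [5, 1, 2, 3, 0, 14, 9, 10, 8, 16, 11, 4, 6, 15, 12, 17, 13, 7] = (0 5 14 12 6 9 16 13 15 17 7 10 11 4)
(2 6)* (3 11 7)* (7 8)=(2 6)(3 11 8 7)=[0, 1, 6, 11, 4, 5, 2, 3, 7, 9, 10, 8]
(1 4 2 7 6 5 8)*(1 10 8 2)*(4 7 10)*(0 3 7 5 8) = [3, 5, 10, 7, 1, 2, 8, 6, 4, 9, 0] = (0 3 7 6 8 4 1 5 2 10)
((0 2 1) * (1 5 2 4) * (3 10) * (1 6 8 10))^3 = (0 8 1 6 3 4 10)(2 5)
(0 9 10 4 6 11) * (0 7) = (0 9 10 4 6 11 7) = [9, 1, 2, 3, 6, 5, 11, 0, 8, 10, 4, 7]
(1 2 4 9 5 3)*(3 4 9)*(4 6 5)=[0, 2, 9, 1, 3, 6, 5, 7, 8, 4]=(1 2 9 4 3)(5 6)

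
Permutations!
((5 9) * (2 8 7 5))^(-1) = (2 9 5 7 8)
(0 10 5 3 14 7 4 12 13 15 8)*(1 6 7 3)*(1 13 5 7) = (0 10 7 4 12 5 13 15 8)(1 6)(3 14) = [10, 6, 2, 14, 12, 13, 1, 4, 0, 9, 7, 11, 5, 15, 3, 8]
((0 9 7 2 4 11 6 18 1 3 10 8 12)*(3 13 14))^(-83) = (0 18 12 6 8 11 10 4 3 2 14 7 13 9 1)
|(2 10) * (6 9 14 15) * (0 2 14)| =|(0 2 10 14 15 6 9)| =7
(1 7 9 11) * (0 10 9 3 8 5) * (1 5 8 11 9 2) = (0 10 2 1 7 3 11 5) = [10, 7, 1, 11, 4, 0, 6, 3, 8, 9, 2, 5]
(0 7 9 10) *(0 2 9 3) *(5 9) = [7, 1, 5, 0, 4, 9, 6, 3, 8, 10, 2] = (0 7 3)(2 5 9 10)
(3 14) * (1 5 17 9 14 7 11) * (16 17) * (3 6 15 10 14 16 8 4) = (1 5 8 4 3 7 11)(6 15 10 14)(9 16 17) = [0, 5, 2, 7, 3, 8, 15, 11, 4, 16, 14, 1, 12, 13, 6, 10, 17, 9]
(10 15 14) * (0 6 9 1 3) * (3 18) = (0 6 9 1 18 3)(10 15 14) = [6, 18, 2, 0, 4, 5, 9, 7, 8, 1, 15, 11, 12, 13, 10, 14, 16, 17, 3]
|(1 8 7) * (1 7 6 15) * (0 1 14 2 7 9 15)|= |(0 1 8 6)(2 7 9 15 14)|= 20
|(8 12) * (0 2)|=|(0 2)(8 12)|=2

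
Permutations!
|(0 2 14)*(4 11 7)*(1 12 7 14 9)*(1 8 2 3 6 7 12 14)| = 24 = |(0 3 6 7 4 11 1 14)(2 9 8)|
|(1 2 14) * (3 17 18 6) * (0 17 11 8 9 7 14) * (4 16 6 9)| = 24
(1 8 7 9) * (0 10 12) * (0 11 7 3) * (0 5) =(0 10 12 11 7 9 1 8 3 5) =[10, 8, 2, 5, 4, 0, 6, 9, 3, 1, 12, 7, 11]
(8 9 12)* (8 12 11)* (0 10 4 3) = [10, 1, 2, 0, 3, 5, 6, 7, 9, 11, 4, 8, 12] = (12)(0 10 4 3)(8 9 11)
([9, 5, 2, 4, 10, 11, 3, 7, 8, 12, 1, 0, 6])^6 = [10, 6, 2, 0, 9, 3, 11, 7, 8, 1, 12, 4, 5]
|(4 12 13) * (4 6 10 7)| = 6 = |(4 12 13 6 10 7)|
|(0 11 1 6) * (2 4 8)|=12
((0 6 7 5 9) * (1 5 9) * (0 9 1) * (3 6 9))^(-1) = (0 5 1 7 6 3 9)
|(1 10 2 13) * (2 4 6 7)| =|(1 10 4 6 7 2 13)| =7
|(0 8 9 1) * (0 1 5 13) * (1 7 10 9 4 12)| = 10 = |(0 8 4 12 1 7 10 9 5 13)|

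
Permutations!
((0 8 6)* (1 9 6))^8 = (0 9 8 6 1)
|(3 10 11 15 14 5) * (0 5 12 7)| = |(0 5 3 10 11 15 14 12 7)| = 9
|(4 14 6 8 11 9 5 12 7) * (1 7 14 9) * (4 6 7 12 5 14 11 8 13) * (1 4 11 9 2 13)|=|(1 12 9 14 7 6)(2 13 11 4)|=12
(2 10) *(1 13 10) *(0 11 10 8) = [11, 13, 1, 3, 4, 5, 6, 7, 0, 9, 2, 10, 12, 8] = (0 11 10 2 1 13 8)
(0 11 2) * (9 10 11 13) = (0 13 9 10 11 2) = [13, 1, 0, 3, 4, 5, 6, 7, 8, 10, 11, 2, 12, 9]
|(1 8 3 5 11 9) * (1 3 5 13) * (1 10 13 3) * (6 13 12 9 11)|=8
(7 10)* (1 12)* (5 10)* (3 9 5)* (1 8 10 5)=(1 12 8 10 7 3 9)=[0, 12, 2, 9, 4, 5, 6, 3, 10, 1, 7, 11, 8]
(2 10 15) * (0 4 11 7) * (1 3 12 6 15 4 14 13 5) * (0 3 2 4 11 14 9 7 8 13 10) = [9, 2, 0, 12, 14, 1, 15, 3, 13, 7, 11, 8, 6, 5, 10, 4] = (0 9 7 3 12 6 15 4 14 10 11 8 13 5 1 2)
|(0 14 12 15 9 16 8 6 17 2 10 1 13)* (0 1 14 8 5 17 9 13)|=14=|(0 8 6 9 16 5 17 2 10 14 12 15 13 1)|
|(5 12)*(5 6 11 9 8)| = 6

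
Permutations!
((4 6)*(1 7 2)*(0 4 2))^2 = ((0 4 6 2 1 7))^2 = (0 6 1)(2 7 4)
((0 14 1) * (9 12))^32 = (0 1 14)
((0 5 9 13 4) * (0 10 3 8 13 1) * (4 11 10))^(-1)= ((0 5 9 1)(3 8 13 11 10))^(-1)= (0 1 9 5)(3 10 11 13 8)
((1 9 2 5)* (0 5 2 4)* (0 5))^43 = ((1 9 4 5))^43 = (1 5 4 9)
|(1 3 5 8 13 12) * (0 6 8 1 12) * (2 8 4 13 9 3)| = |(0 6 4 13)(1 2 8 9 3 5)| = 12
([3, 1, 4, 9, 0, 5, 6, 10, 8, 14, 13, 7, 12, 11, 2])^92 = [9, 1, 0, 14, 3, 5, 6, 7, 8, 2, 10, 11, 12, 13, 4]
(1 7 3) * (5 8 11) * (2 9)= (1 7 3)(2 9)(5 8 11)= [0, 7, 9, 1, 4, 8, 6, 3, 11, 2, 10, 5]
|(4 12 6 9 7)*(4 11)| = 6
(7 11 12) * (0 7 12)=[7, 1, 2, 3, 4, 5, 6, 11, 8, 9, 10, 0, 12]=(12)(0 7 11)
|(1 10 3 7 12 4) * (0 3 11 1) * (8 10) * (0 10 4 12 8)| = 8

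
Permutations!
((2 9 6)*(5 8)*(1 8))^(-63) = ((1 8 5)(2 9 6))^(-63) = (9)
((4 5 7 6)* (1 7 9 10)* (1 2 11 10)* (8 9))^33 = ((1 7 6 4 5 8 9)(2 11 10))^33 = (11)(1 8 4 7 9 5 6)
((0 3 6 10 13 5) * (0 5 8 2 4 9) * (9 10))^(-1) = (0 9 6 3)(2 8 13 10 4)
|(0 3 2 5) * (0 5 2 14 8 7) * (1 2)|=10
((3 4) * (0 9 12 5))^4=(12)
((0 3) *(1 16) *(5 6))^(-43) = (0 3)(1 16)(5 6)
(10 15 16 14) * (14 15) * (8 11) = (8 11)(10 14)(15 16) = [0, 1, 2, 3, 4, 5, 6, 7, 11, 9, 14, 8, 12, 13, 10, 16, 15]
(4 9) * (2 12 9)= (2 12 9 4)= [0, 1, 12, 3, 2, 5, 6, 7, 8, 4, 10, 11, 9]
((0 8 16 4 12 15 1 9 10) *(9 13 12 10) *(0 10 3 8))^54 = (1 12)(3 16)(4 8)(13 15)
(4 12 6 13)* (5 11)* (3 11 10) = (3 11 5 10)(4 12 6 13) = [0, 1, 2, 11, 12, 10, 13, 7, 8, 9, 3, 5, 6, 4]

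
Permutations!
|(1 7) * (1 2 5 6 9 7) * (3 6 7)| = |(2 5 7)(3 6 9)| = 3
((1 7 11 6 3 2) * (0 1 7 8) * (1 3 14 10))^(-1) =((0 3 2 7 11 6 14 10 1 8))^(-1) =(0 8 1 10 14 6 11 7 2 3)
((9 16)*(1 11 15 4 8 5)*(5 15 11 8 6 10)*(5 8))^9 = ((1 5)(4 6 10 8 15)(9 16))^9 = (1 5)(4 15 8 10 6)(9 16)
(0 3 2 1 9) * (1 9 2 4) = (0 3 4 1 2 9) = [3, 2, 9, 4, 1, 5, 6, 7, 8, 0]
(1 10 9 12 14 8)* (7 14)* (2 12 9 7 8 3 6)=(1 10 7 14 3 6 2 12 8)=[0, 10, 12, 6, 4, 5, 2, 14, 1, 9, 7, 11, 8, 13, 3]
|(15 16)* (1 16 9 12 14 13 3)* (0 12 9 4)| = |(0 12 14 13 3 1 16 15 4)| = 9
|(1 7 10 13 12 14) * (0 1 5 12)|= |(0 1 7 10 13)(5 12 14)|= 15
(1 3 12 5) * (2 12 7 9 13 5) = (1 3 7 9 13 5)(2 12) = [0, 3, 12, 7, 4, 1, 6, 9, 8, 13, 10, 11, 2, 5]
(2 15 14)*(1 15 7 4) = [0, 15, 7, 3, 1, 5, 6, 4, 8, 9, 10, 11, 12, 13, 2, 14] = (1 15 14 2 7 4)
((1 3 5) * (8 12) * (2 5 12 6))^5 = (1 2 8 3 5 6 12)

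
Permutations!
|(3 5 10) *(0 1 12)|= |(0 1 12)(3 5 10)|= 3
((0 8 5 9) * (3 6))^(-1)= ((0 8 5 9)(3 6))^(-1)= (0 9 5 8)(3 6)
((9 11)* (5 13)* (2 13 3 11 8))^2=(2 5 11 8 13 3 9)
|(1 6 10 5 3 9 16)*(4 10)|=|(1 6 4 10 5 3 9 16)|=8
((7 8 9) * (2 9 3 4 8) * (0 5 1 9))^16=(0 7 1)(2 9 5)(3 4 8)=((0 5 1 9 7 2)(3 4 8))^16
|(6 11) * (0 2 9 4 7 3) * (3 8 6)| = |(0 2 9 4 7 8 6 11 3)| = 9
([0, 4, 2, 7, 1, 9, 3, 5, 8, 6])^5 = (9)(1 4)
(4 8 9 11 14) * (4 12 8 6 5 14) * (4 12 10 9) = [0, 1, 2, 3, 6, 14, 5, 7, 4, 11, 9, 12, 8, 13, 10] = (4 6 5 14 10 9 11 12 8)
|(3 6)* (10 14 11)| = |(3 6)(10 14 11)| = 6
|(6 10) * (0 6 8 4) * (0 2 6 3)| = 10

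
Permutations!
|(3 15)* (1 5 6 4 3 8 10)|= 8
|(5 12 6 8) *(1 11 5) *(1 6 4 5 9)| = 6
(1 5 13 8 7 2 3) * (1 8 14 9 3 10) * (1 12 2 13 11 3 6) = (1 5 11 3 8 7 13 14 9 6)(2 10 12) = [0, 5, 10, 8, 4, 11, 1, 13, 7, 6, 12, 3, 2, 14, 9]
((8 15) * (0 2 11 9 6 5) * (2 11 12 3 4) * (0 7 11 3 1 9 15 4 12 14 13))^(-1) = ((0 3 12 1 9 6 5 7 11 15 8 4 2 14 13))^(-1) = (0 13 14 2 4 8 15 11 7 5 6 9 1 12 3)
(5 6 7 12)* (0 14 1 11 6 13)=(0 14 1 11 6 7 12 5 13)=[14, 11, 2, 3, 4, 13, 7, 12, 8, 9, 10, 6, 5, 0, 1]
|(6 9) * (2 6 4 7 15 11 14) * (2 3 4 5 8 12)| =6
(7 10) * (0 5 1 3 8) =(0 5 1 3 8)(7 10) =[5, 3, 2, 8, 4, 1, 6, 10, 0, 9, 7]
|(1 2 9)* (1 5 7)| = 5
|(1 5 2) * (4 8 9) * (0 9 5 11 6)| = |(0 9 4 8 5 2 1 11 6)| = 9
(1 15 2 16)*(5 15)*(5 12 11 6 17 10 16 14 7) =(1 12 11 6 17 10 16)(2 14 7 5 15) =[0, 12, 14, 3, 4, 15, 17, 5, 8, 9, 16, 6, 11, 13, 7, 2, 1, 10]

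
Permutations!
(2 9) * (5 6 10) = [0, 1, 9, 3, 4, 6, 10, 7, 8, 2, 5] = (2 9)(5 6 10)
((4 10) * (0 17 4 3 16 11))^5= (0 16 10 17 11 3 4)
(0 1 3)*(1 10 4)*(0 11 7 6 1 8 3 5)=(0 10 4 8 3 11 7 6 1 5)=[10, 5, 2, 11, 8, 0, 1, 6, 3, 9, 4, 7]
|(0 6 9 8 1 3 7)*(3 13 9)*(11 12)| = |(0 6 3 7)(1 13 9 8)(11 12)| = 4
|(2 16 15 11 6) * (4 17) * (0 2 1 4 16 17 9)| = 10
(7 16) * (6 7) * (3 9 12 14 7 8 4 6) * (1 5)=[0, 5, 2, 9, 6, 1, 8, 16, 4, 12, 10, 11, 14, 13, 7, 15, 3]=(1 5)(3 9 12 14 7 16)(4 6 8)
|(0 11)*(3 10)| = 2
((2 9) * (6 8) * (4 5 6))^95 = (2 9)(4 8 6 5)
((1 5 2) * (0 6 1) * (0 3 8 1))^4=((0 6)(1 5 2 3 8))^4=(1 8 3 2 5)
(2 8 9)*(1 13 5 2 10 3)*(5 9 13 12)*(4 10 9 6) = [0, 12, 8, 1, 10, 2, 4, 7, 13, 9, 3, 11, 5, 6] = (1 12 5 2 8 13 6 4 10 3)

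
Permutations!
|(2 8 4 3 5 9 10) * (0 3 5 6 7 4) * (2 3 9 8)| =|(0 9 10 3 6 7 4 5 8)| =9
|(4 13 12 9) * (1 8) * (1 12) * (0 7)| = 6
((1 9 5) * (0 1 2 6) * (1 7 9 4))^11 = ((0 7 9 5 2 6)(1 4))^11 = (0 6 2 5 9 7)(1 4)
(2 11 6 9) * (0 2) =(0 2 11 6 9) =[2, 1, 11, 3, 4, 5, 9, 7, 8, 0, 10, 6]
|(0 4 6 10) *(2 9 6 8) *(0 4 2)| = 7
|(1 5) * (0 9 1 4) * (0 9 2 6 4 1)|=10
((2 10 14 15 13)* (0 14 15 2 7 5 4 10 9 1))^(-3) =(0 2 1 14 9)(4 13)(5 15)(7 10)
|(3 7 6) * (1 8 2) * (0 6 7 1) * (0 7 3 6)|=|(1 8 2 7 3)|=5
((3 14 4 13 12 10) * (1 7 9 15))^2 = ((1 7 9 15)(3 14 4 13 12 10))^2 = (1 9)(3 4 12)(7 15)(10 14 13)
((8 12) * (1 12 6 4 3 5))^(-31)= ((1 12 8 6 4 3 5))^(-31)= (1 4 12 3 8 5 6)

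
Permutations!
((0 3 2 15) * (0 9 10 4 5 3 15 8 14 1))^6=(0 3 15 2 9 8 10 14 4 1 5)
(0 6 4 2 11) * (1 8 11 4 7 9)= (0 6 7 9 1 8 11)(2 4)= [6, 8, 4, 3, 2, 5, 7, 9, 11, 1, 10, 0]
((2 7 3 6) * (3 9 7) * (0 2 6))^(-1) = (0 3 2)(7 9)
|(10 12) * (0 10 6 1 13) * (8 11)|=|(0 10 12 6 1 13)(8 11)|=6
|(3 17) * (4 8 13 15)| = 4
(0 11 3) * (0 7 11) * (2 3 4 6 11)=[0, 1, 3, 7, 6, 5, 11, 2, 8, 9, 10, 4]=(2 3 7)(4 6 11)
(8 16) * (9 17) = (8 16)(9 17) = [0, 1, 2, 3, 4, 5, 6, 7, 16, 17, 10, 11, 12, 13, 14, 15, 8, 9]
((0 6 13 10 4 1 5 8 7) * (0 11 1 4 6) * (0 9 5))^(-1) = (0 1 11 7 8 5 9)(6 10 13)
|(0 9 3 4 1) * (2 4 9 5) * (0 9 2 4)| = 7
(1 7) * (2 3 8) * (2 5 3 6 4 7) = (1 2 6 4 7)(3 8 5) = [0, 2, 6, 8, 7, 3, 4, 1, 5]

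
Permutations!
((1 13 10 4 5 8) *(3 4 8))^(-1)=((1 13 10 8)(3 4 5))^(-1)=(1 8 10 13)(3 5 4)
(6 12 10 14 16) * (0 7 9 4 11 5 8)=(0 7 9 4 11 5 8)(6 12 10 14 16)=[7, 1, 2, 3, 11, 8, 12, 9, 0, 4, 14, 5, 10, 13, 16, 15, 6]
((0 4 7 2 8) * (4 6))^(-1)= ((0 6 4 7 2 8))^(-1)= (0 8 2 7 4 6)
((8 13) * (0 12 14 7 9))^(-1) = ((0 12 14 7 9)(8 13))^(-1) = (0 9 7 14 12)(8 13)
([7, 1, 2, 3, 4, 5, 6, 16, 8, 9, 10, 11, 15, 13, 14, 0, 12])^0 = [0, 1, 2, 3, 4, 5, 6, 7, 8, 9, 10, 11, 12, 13, 14, 15, 16]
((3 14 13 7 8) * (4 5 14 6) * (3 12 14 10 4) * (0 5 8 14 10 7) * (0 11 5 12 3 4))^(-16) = (0 10 12)(5 11 13 14 7)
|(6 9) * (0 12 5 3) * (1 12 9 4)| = |(0 9 6 4 1 12 5 3)| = 8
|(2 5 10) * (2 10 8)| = 3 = |(10)(2 5 8)|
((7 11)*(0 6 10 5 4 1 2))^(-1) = (0 2 1 4 5 10 6)(7 11) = ((0 6 10 5 4 1 2)(7 11))^(-1)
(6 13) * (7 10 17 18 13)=(6 7 10 17 18 13)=[0, 1, 2, 3, 4, 5, 7, 10, 8, 9, 17, 11, 12, 6, 14, 15, 16, 18, 13]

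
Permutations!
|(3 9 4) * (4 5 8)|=5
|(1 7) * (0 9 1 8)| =5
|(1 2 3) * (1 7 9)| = 5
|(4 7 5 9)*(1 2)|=4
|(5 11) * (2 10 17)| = |(2 10 17)(5 11)| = 6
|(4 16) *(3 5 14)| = |(3 5 14)(4 16)| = 6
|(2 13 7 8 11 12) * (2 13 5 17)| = |(2 5 17)(7 8 11 12 13)| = 15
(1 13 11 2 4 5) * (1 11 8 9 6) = [0, 13, 4, 3, 5, 11, 1, 7, 9, 6, 10, 2, 12, 8] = (1 13 8 9 6)(2 4 5 11)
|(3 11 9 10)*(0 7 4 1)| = 4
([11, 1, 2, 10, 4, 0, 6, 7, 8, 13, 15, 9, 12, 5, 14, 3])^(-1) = [5, 1, 2, 15, 4, 13, 6, 7, 8, 11, 3, 0, 12, 9, 14, 10]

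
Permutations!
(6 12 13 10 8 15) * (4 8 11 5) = [0, 1, 2, 3, 8, 4, 12, 7, 15, 9, 11, 5, 13, 10, 14, 6] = (4 8 15 6 12 13 10 11 5)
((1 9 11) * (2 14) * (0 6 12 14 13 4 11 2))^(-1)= (0 14 12 6)(1 11 4 13 2 9)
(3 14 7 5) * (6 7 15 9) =(3 14 15 9 6 7 5) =[0, 1, 2, 14, 4, 3, 7, 5, 8, 6, 10, 11, 12, 13, 15, 9]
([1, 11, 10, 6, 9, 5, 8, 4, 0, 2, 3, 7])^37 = [4, 9, 8, 1, 3, 5, 11, 10, 7, 6, 0, 2]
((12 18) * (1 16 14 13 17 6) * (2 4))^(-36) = ((1 16 14 13 17 6)(2 4)(12 18))^(-36) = (18)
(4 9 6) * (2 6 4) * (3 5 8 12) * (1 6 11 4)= (1 6 2 11 4 9)(3 5 8 12)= [0, 6, 11, 5, 9, 8, 2, 7, 12, 1, 10, 4, 3]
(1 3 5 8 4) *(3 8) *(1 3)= (1 8 4 3 5)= [0, 8, 2, 5, 3, 1, 6, 7, 4]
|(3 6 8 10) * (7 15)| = |(3 6 8 10)(7 15)| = 4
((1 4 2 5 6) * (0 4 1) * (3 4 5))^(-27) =(6)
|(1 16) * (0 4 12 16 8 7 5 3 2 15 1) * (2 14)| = 8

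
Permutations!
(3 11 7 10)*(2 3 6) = (2 3 11 7 10 6) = [0, 1, 3, 11, 4, 5, 2, 10, 8, 9, 6, 7]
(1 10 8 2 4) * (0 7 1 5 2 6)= (0 7 1 10 8 6)(2 4 5)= [7, 10, 4, 3, 5, 2, 0, 1, 6, 9, 8]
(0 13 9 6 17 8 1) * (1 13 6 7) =[6, 0, 2, 3, 4, 5, 17, 1, 13, 7, 10, 11, 12, 9, 14, 15, 16, 8] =(0 6 17 8 13 9 7 1)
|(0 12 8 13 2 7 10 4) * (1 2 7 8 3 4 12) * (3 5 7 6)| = 8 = |(0 1 2 8 13 6 3 4)(5 7 10 12)|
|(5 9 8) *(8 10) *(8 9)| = |(5 8)(9 10)| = 2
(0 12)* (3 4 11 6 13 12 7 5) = [7, 1, 2, 4, 11, 3, 13, 5, 8, 9, 10, 6, 0, 12] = (0 7 5 3 4 11 6 13 12)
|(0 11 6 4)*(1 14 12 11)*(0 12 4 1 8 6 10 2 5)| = 11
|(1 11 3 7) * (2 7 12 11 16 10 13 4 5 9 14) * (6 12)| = 20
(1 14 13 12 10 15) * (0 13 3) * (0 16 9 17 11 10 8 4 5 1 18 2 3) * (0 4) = (0 13 12 8)(1 14 4 5)(2 3 16 9 17 11 10 15 18) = [13, 14, 3, 16, 5, 1, 6, 7, 0, 17, 15, 10, 8, 12, 4, 18, 9, 11, 2]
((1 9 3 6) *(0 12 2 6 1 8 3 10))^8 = ((0 12 2 6 8 3 1 9 10))^8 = (0 10 9 1 3 8 6 2 12)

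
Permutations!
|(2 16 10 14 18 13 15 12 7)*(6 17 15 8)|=12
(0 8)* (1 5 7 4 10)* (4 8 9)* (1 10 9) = (10)(0 1 5 7 8)(4 9) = [1, 5, 2, 3, 9, 7, 6, 8, 0, 4, 10]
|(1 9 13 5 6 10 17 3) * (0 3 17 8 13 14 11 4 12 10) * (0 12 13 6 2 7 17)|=|(0 3 1 9 14 11 4 13 5 2 7 17)(6 12 10 8)|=12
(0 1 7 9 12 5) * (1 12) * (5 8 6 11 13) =(0 12 8 6 11 13 5)(1 7 9) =[12, 7, 2, 3, 4, 0, 11, 9, 6, 1, 10, 13, 8, 5]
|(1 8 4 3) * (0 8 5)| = 6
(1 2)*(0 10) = (0 10)(1 2) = [10, 2, 1, 3, 4, 5, 6, 7, 8, 9, 0]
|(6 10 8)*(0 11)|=6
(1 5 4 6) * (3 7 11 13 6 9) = (1 5 4 9 3 7 11 13 6) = [0, 5, 2, 7, 9, 4, 1, 11, 8, 3, 10, 13, 12, 6]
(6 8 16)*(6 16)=[0, 1, 2, 3, 4, 5, 8, 7, 6, 9, 10, 11, 12, 13, 14, 15, 16]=(16)(6 8)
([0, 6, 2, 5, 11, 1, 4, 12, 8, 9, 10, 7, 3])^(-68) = [0, 7, 2, 4, 3, 11, 12, 1, 8, 9, 10, 5, 6]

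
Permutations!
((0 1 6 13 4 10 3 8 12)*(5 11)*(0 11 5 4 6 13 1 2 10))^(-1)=((0 2 10 3 8 12 11 4)(1 13 6))^(-1)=(0 4 11 12 8 3 10 2)(1 6 13)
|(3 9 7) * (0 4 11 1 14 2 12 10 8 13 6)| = 33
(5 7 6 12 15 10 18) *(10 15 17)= [0, 1, 2, 3, 4, 7, 12, 6, 8, 9, 18, 11, 17, 13, 14, 15, 16, 10, 5]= (5 7 6 12 17 10 18)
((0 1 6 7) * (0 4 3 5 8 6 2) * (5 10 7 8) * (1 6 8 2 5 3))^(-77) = (0 6 2)(1 5 3 10 7 4)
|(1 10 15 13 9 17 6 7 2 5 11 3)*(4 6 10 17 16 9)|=|(1 17 10 15 13 4 6 7 2 5 11 3)(9 16)|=12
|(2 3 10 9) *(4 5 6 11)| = 4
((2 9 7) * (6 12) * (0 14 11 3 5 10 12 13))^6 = ((0 14 11 3 5 10 12 6 13)(2 9 7))^6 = (0 12 3)(5 14 6)(10 11 13)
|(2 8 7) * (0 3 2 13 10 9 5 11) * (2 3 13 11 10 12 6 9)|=11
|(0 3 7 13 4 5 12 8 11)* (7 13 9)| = 8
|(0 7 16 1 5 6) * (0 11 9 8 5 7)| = 15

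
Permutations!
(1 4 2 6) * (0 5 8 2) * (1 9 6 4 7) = (0 5 8 2 4)(1 7)(6 9) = [5, 7, 4, 3, 0, 8, 9, 1, 2, 6]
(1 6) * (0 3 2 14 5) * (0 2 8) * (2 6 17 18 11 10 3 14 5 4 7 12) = (0 14 4 7 12 2 5 6 1 17 18 11 10 3 8) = [14, 17, 5, 8, 7, 6, 1, 12, 0, 9, 3, 10, 2, 13, 4, 15, 16, 18, 11]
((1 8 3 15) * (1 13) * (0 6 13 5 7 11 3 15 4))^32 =((0 6 13 1 8 15 5 7 11 3 4))^32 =(0 4 3 11 7 5 15 8 1 13 6)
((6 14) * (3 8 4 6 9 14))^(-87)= ((3 8 4 6)(9 14))^(-87)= (3 8 4 6)(9 14)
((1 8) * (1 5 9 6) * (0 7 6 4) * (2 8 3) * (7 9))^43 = (0 9 4)(1 3 2 8 5 7 6)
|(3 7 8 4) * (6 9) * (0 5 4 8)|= 10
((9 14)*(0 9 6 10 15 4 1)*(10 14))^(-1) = (0 1 4 15 10 9)(6 14)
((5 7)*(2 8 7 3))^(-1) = (2 3 5 7 8)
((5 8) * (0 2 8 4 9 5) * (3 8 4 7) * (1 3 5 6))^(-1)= (0 8 3 1 6 9 4 2)(5 7)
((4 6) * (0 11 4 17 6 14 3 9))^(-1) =((0 11 4 14 3 9)(6 17))^(-1) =(0 9 3 14 4 11)(6 17)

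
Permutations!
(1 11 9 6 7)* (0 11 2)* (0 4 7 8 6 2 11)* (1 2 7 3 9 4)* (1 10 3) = (1 11 4)(2 10 3 9 7)(6 8) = [0, 11, 10, 9, 1, 5, 8, 2, 6, 7, 3, 4]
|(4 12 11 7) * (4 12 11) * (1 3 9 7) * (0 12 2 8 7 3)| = |(0 12 4 11 1)(2 8 7)(3 9)| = 30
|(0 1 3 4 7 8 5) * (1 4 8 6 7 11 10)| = 8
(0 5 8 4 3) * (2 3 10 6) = (0 5 8 4 10 6 2 3) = [5, 1, 3, 0, 10, 8, 2, 7, 4, 9, 6]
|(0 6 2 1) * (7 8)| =|(0 6 2 1)(7 8)| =4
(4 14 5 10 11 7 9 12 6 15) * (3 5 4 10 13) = (3 5 13)(4 14)(6 15 10 11 7 9 12) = [0, 1, 2, 5, 14, 13, 15, 9, 8, 12, 11, 7, 6, 3, 4, 10]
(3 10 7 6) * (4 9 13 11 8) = [0, 1, 2, 10, 9, 5, 3, 6, 4, 13, 7, 8, 12, 11] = (3 10 7 6)(4 9 13 11 8)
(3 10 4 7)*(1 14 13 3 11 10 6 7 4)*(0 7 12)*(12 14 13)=[7, 13, 2, 6, 4, 5, 14, 11, 8, 9, 1, 10, 0, 3, 12]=(0 7 11 10 1 13 3 6 14 12)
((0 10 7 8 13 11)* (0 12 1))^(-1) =(0 1 12 11 13 8 7 10)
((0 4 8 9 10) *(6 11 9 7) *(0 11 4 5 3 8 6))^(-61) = (0 7 8 3 5)(4 6)(9 11 10)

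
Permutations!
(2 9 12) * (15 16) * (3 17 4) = [0, 1, 9, 17, 3, 5, 6, 7, 8, 12, 10, 11, 2, 13, 14, 16, 15, 4] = (2 9 12)(3 17 4)(15 16)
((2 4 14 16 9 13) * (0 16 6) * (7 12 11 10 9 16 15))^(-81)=((16)(0 15 7 12 11 10 9 13 2 4 14 6))^(-81)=(16)(0 12 9 4)(2 6 7 10)(11 13 14 15)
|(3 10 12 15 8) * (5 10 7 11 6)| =9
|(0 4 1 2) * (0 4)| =3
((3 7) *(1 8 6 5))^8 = (8)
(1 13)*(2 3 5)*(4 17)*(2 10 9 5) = [0, 13, 3, 2, 17, 10, 6, 7, 8, 5, 9, 11, 12, 1, 14, 15, 16, 4] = (1 13)(2 3)(4 17)(5 10 9)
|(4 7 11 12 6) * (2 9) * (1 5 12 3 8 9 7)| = 30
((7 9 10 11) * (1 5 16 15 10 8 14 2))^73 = ((1 5 16 15 10 11 7 9 8 14 2))^73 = (1 9 15 2 7 16 14 11 5 8 10)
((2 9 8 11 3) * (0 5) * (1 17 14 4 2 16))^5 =((0 5)(1 17 14 4 2 9 8 11 3 16))^5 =(0 5)(1 9)(2 16)(3 4)(8 17)(11 14)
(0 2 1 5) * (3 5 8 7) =(0 2 1 8 7 3 5) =[2, 8, 1, 5, 4, 0, 6, 3, 7]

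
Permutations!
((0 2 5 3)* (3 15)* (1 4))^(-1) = (0 3 15 5 2)(1 4)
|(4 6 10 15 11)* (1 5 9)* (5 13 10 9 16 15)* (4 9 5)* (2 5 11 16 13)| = |(1 2 5 13 10 4 6 11 9)(15 16)| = 18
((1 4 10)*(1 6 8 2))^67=(1 4 10 6 8 2)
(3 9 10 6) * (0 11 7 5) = (0 11 7 5)(3 9 10 6) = [11, 1, 2, 9, 4, 0, 3, 5, 8, 10, 6, 7]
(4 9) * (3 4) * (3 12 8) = (3 4 9 12 8) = [0, 1, 2, 4, 9, 5, 6, 7, 3, 12, 10, 11, 8]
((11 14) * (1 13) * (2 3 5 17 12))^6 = ((1 13)(2 3 5 17 12)(11 14))^6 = (2 3 5 17 12)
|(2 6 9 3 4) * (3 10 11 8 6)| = |(2 3 4)(6 9 10 11 8)| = 15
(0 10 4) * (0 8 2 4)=(0 10)(2 4 8)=[10, 1, 4, 3, 8, 5, 6, 7, 2, 9, 0]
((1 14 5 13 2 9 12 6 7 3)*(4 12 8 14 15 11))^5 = ((1 15 11 4 12 6 7 3)(2 9 8 14 5 13))^5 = (1 6 11 3 12 15 7 4)(2 13 5 14 8 9)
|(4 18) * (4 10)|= 3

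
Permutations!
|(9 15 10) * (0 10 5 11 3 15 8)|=|(0 10 9 8)(3 15 5 11)|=4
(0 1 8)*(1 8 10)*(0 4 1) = (0 8 4 1 10) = [8, 10, 2, 3, 1, 5, 6, 7, 4, 9, 0]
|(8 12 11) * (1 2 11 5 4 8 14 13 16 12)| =|(1 2 11 14 13 16 12 5 4 8)| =10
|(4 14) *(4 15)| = |(4 14 15)| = 3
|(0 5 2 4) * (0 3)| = 5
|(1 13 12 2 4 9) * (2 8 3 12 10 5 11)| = 24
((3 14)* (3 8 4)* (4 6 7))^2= (3 8 7)(4 14 6)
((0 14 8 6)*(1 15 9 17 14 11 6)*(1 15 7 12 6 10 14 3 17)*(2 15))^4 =(17)(0 8 1)(2 7 11)(6 14 9)(10 15 12)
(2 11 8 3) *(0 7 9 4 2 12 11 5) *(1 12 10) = (0 7 9 4 2 5)(1 12 11 8 3 10) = [7, 12, 5, 10, 2, 0, 6, 9, 3, 4, 1, 8, 11]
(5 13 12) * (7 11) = (5 13 12)(7 11) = [0, 1, 2, 3, 4, 13, 6, 11, 8, 9, 10, 7, 5, 12]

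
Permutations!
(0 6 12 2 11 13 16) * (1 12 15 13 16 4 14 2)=[6, 12, 11, 3, 14, 5, 15, 7, 8, 9, 10, 16, 1, 4, 2, 13, 0]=(0 6 15 13 4 14 2 11 16)(1 12)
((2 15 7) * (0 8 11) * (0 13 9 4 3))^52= ((0 8 11 13 9 4 3)(2 15 7))^52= (0 13 3 11 4 8 9)(2 15 7)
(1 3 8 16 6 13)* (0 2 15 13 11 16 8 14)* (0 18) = (0 2 15 13 1 3 14 18)(6 11 16) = [2, 3, 15, 14, 4, 5, 11, 7, 8, 9, 10, 16, 12, 1, 18, 13, 6, 17, 0]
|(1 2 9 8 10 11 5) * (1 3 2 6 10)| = 9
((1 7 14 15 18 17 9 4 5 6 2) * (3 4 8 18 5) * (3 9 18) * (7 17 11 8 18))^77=(1 5 7 2 15 17 6 14)(3 8 11 18 9 4)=((1 17 7 14 15 5 6 2)(3 4 9 18 11 8))^77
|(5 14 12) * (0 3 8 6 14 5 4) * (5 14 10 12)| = 14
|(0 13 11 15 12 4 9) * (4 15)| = 10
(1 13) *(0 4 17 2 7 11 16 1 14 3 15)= (0 4 17 2 7 11 16 1 13 14 3 15)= [4, 13, 7, 15, 17, 5, 6, 11, 8, 9, 10, 16, 12, 14, 3, 0, 1, 2]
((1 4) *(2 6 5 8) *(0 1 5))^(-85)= ((0 1 4 5 8 2 6))^(-85)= (0 6 2 8 5 4 1)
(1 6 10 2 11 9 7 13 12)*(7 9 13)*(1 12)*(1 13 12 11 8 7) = (13)(1 6 10 2 8 7)(11 12) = [0, 6, 8, 3, 4, 5, 10, 1, 7, 9, 2, 12, 11, 13]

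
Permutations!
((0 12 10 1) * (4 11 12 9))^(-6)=(0 9 4 11 12 10 1)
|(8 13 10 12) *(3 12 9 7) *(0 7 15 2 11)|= 11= |(0 7 3 12 8 13 10 9 15 2 11)|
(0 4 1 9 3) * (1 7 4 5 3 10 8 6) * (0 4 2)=(0 5 3 4 7 2)(1 9 10 8 6)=[5, 9, 0, 4, 7, 3, 1, 2, 6, 10, 8]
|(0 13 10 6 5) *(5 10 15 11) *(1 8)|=|(0 13 15 11 5)(1 8)(6 10)|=10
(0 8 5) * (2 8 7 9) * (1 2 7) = (0 1 2 8 5)(7 9) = [1, 2, 8, 3, 4, 0, 6, 9, 5, 7]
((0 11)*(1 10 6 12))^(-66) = ((0 11)(1 10 6 12))^(-66) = (1 6)(10 12)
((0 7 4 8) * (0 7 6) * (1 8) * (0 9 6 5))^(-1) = (0 5)(1 4 7 8)(6 9)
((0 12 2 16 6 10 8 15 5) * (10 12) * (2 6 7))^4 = ((0 10 8 15 5)(2 16 7)(6 12))^4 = (0 5 15 8 10)(2 16 7)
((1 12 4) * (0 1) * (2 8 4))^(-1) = (0 4 8 2 12 1)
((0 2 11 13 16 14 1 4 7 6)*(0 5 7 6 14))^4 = (0 16 13 11 2)(1 7 6)(4 14 5)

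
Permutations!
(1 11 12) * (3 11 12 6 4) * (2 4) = (1 12)(2 4 3 11 6) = [0, 12, 4, 11, 3, 5, 2, 7, 8, 9, 10, 6, 1]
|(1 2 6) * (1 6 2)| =|(6)| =1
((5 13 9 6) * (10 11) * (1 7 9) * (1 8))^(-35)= ((1 7 9 6 5 13 8)(10 11))^(-35)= (13)(10 11)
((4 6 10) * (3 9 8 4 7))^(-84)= (10)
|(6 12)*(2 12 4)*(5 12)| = 5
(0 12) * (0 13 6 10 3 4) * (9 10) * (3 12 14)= (0 14 3 4)(6 9 10 12 13)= [14, 1, 2, 4, 0, 5, 9, 7, 8, 10, 12, 11, 13, 6, 3]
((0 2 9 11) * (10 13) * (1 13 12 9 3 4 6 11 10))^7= ((0 2 3 4 6 11)(1 13)(9 10 12))^7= (0 2 3 4 6 11)(1 13)(9 10 12)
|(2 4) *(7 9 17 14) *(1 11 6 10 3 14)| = |(1 11 6 10 3 14 7 9 17)(2 4)| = 18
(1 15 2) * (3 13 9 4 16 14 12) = (1 15 2)(3 13 9 4 16 14 12) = [0, 15, 1, 13, 16, 5, 6, 7, 8, 4, 10, 11, 3, 9, 12, 2, 14]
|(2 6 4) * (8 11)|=6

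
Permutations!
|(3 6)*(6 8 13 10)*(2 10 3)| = 3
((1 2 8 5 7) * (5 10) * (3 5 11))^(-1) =((1 2 8 10 11 3 5 7))^(-1) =(1 7 5 3 11 10 8 2)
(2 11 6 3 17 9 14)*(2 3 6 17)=(2 11 17 9 14 3)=[0, 1, 11, 2, 4, 5, 6, 7, 8, 14, 10, 17, 12, 13, 3, 15, 16, 9]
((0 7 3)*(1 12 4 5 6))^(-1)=((0 7 3)(1 12 4 5 6))^(-1)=(0 3 7)(1 6 5 4 12)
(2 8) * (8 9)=[0, 1, 9, 3, 4, 5, 6, 7, 2, 8]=(2 9 8)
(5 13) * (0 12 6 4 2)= [12, 1, 0, 3, 2, 13, 4, 7, 8, 9, 10, 11, 6, 5]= (0 12 6 4 2)(5 13)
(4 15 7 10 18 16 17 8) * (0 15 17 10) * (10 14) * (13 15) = (0 13 15 7)(4 17 8)(10 18 16 14) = [13, 1, 2, 3, 17, 5, 6, 0, 4, 9, 18, 11, 12, 15, 10, 7, 14, 8, 16]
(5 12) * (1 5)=(1 5 12)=[0, 5, 2, 3, 4, 12, 6, 7, 8, 9, 10, 11, 1]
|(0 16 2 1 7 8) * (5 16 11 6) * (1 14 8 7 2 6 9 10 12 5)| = 12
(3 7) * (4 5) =(3 7)(4 5) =[0, 1, 2, 7, 5, 4, 6, 3]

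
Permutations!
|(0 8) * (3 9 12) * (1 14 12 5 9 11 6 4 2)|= |(0 8)(1 14 12 3 11 6 4 2)(5 9)|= 8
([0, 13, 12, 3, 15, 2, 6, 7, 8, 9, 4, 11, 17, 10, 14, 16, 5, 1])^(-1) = (1 17 12 2 5 16 15 4 10 13)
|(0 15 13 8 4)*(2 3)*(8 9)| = |(0 15 13 9 8 4)(2 3)| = 6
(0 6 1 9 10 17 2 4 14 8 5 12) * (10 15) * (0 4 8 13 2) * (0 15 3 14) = [6, 9, 8, 14, 0, 12, 1, 7, 5, 3, 17, 11, 4, 2, 13, 10, 16, 15] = (0 6 1 9 3 14 13 2 8 5 12 4)(10 17 15)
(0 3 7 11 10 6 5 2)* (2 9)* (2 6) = [3, 1, 0, 7, 4, 9, 5, 11, 8, 6, 2, 10] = (0 3 7 11 10 2)(5 9 6)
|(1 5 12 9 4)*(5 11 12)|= 5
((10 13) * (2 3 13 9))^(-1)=(2 9 10 13 3)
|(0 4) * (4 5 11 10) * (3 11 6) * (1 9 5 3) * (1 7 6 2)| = |(0 3 11 10 4)(1 9 5 2)(6 7)| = 20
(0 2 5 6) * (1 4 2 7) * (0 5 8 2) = (0 7 1 4)(2 8)(5 6) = [7, 4, 8, 3, 0, 6, 5, 1, 2]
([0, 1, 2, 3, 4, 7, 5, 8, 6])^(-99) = (5 7 8 6)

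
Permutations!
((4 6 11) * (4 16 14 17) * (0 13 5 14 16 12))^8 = (0 12 11 6 4 17 14 5 13)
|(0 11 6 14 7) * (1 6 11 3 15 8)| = 8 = |(0 3 15 8 1 6 14 7)|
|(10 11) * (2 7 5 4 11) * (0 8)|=|(0 8)(2 7 5 4 11 10)|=6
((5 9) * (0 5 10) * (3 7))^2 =((0 5 9 10)(3 7))^2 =(0 9)(5 10)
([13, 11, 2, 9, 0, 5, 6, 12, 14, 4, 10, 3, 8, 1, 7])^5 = [9, 0, 2, 1, 3, 5, 6, 12, 14, 11, 10, 13, 8, 4, 7]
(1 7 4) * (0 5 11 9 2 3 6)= (0 5 11 9 2 3 6)(1 7 4)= [5, 7, 3, 6, 1, 11, 0, 4, 8, 2, 10, 9]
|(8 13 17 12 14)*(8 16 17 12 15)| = 7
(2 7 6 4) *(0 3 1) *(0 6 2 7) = (0 3 1 6 4 7 2) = [3, 6, 0, 1, 7, 5, 4, 2]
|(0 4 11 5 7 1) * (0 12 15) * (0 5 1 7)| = |(0 4 11 1 12 15 5)| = 7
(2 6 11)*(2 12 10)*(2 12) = (2 6 11)(10 12) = [0, 1, 6, 3, 4, 5, 11, 7, 8, 9, 12, 2, 10]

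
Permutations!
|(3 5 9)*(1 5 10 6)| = 6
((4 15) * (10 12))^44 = (15)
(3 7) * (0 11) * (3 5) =(0 11)(3 7 5) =[11, 1, 2, 7, 4, 3, 6, 5, 8, 9, 10, 0]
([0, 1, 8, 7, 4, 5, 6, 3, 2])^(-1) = (2 8)(3 7)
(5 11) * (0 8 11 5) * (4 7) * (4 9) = [8, 1, 2, 3, 7, 5, 6, 9, 11, 4, 10, 0] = (0 8 11)(4 7 9)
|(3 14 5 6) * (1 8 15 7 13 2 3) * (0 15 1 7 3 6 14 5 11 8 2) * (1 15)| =6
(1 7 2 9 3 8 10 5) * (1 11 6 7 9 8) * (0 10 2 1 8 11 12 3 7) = (0 10 5 12 3 8 2 11 6)(1 9 7) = [10, 9, 11, 8, 4, 12, 0, 1, 2, 7, 5, 6, 3]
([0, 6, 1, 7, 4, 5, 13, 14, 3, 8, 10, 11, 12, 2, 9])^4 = [0, 1, 2, 8, 4, 5, 6, 3, 9, 14, 10, 11, 12, 13, 7]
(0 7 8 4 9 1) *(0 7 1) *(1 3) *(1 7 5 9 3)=(0 1 5 9)(3 7 8 4)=[1, 5, 2, 7, 3, 9, 6, 8, 4, 0]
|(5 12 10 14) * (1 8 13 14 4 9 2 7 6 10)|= 6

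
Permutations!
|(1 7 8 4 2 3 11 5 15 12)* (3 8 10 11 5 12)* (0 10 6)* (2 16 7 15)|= 14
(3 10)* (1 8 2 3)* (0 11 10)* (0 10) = (0 11)(1 8 2 3 10) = [11, 8, 3, 10, 4, 5, 6, 7, 2, 9, 1, 0]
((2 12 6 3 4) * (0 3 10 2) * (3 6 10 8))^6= (12)(0 6 8 3 4)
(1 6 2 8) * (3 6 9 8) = (1 9 8)(2 3 6) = [0, 9, 3, 6, 4, 5, 2, 7, 1, 8]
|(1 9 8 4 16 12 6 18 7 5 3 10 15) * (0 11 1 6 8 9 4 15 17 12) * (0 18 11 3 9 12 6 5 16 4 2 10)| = |(0 3)(1 2 10 17 6 11)(5 9 12 8 15)(7 16 18)| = 30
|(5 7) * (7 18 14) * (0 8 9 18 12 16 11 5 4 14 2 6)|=|(0 8 9 18 2 6)(4 14 7)(5 12 16 11)|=12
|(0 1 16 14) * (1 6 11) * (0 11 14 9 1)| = |(0 6 14 11)(1 16 9)| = 12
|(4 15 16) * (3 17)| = 6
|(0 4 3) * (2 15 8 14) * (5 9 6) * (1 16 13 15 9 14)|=|(0 4 3)(1 16 13 15 8)(2 9 6 5 14)|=15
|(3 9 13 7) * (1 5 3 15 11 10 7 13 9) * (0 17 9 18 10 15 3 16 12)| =22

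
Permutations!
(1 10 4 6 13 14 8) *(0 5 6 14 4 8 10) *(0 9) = [5, 9, 2, 3, 14, 6, 13, 7, 1, 0, 8, 11, 12, 4, 10] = (0 5 6 13 4 14 10 8 1 9)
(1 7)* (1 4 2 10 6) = (1 7 4 2 10 6) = [0, 7, 10, 3, 2, 5, 1, 4, 8, 9, 6]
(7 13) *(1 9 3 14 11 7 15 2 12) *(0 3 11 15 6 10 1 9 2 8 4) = (0 3 14 15 8 4)(1 2 12 9 11 7 13 6 10) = [3, 2, 12, 14, 0, 5, 10, 13, 4, 11, 1, 7, 9, 6, 15, 8]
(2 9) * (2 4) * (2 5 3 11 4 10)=(2 9 10)(3 11 4 5)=[0, 1, 9, 11, 5, 3, 6, 7, 8, 10, 2, 4]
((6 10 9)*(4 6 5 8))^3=(4 9)(5 6)(8 10)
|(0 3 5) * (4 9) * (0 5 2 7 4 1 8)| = 8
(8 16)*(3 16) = (3 16 8) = [0, 1, 2, 16, 4, 5, 6, 7, 3, 9, 10, 11, 12, 13, 14, 15, 8]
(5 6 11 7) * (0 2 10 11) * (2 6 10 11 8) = (0 6)(2 11 7 5 10 8) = [6, 1, 11, 3, 4, 10, 0, 5, 2, 9, 8, 7]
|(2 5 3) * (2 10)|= |(2 5 3 10)|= 4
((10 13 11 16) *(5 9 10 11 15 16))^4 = (5 15 9 16 10 11 13)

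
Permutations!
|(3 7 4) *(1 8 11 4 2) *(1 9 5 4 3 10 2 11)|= 30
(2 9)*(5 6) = (2 9)(5 6) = [0, 1, 9, 3, 4, 6, 5, 7, 8, 2]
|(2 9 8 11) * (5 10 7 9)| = |(2 5 10 7 9 8 11)| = 7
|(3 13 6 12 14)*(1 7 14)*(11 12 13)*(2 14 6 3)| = 14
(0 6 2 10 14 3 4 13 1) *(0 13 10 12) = (0 6 2 12)(1 13)(3 4 10 14) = [6, 13, 12, 4, 10, 5, 2, 7, 8, 9, 14, 11, 0, 1, 3]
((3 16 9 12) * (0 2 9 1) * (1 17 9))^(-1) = (0 1 2)(3 12 9 17 16)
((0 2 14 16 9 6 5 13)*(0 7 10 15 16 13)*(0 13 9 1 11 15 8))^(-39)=(0 2 14 9 6 5 13 7 10 8)(1 11 15 16)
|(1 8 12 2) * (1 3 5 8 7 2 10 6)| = 9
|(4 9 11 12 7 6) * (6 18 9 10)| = |(4 10 6)(7 18 9 11 12)| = 15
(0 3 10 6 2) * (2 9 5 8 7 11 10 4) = (0 3 4 2)(5 8 7 11 10 6 9) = [3, 1, 0, 4, 2, 8, 9, 11, 7, 5, 6, 10]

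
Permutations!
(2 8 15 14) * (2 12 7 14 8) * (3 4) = (3 4)(7 14 12)(8 15) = [0, 1, 2, 4, 3, 5, 6, 14, 15, 9, 10, 11, 7, 13, 12, 8]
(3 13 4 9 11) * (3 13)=[0, 1, 2, 3, 9, 5, 6, 7, 8, 11, 10, 13, 12, 4]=(4 9 11 13)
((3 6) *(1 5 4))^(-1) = (1 4 5)(3 6)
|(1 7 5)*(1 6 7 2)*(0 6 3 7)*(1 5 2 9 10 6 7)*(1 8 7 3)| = 10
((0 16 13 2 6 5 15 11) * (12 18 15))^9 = (0 11 15 18 12 5 6 2 13 16)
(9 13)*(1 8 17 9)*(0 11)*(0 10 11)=(1 8 17 9 13)(10 11)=[0, 8, 2, 3, 4, 5, 6, 7, 17, 13, 11, 10, 12, 1, 14, 15, 16, 9]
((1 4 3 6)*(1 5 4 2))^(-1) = ((1 2)(3 6 5 4))^(-1) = (1 2)(3 4 5 6)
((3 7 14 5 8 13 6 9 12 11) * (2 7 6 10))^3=((2 7 14 5 8 13 10)(3 6 9 12 11))^3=(2 5 10 14 13 7 8)(3 12 6 11 9)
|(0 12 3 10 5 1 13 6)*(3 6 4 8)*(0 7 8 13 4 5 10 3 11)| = 12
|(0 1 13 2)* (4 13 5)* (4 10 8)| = |(0 1 5 10 8 4 13 2)| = 8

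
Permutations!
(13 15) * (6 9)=(6 9)(13 15)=[0, 1, 2, 3, 4, 5, 9, 7, 8, 6, 10, 11, 12, 15, 14, 13]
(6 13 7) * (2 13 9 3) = (2 13 7 6 9 3) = [0, 1, 13, 2, 4, 5, 9, 6, 8, 3, 10, 11, 12, 7]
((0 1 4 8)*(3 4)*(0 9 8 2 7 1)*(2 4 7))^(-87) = (8 9)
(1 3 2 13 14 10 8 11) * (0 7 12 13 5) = (0 7 12 13 14 10 8 11 1 3 2 5) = [7, 3, 5, 2, 4, 0, 6, 12, 11, 9, 8, 1, 13, 14, 10]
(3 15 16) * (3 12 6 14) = [0, 1, 2, 15, 4, 5, 14, 7, 8, 9, 10, 11, 6, 13, 3, 16, 12] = (3 15 16 12 6 14)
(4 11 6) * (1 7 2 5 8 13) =(1 7 2 5 8 13)(4 11 6) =[0, 7, 5, 3, 11, 8, 4, 2, 13, 9, 10, 6, 12, 1]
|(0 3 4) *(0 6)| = |(0 3 4 6)| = 4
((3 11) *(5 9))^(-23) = ((3 11)(5 9))^(-23) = (3 11)(5 9)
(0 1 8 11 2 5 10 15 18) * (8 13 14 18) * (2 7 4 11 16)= (0 1 13 14 18)(2 5 10 15 8 16)(4 11 7)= [1, 13, 5, 3, 11, 10, 6, 4, 16, 9, 15, 7, 12, 14, 18, 8, 2, 17, 0]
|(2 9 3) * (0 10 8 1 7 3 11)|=9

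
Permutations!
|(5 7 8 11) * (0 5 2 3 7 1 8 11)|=|(0 5 1 8)(2 3 7 11)|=4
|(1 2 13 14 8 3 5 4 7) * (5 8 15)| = 8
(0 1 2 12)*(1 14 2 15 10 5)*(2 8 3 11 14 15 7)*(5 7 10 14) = [15, 10, 12, 11, 4, 1, 6, 2, 3, 9, 7, 5, 0, 13, 8, 14] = (0 15 14 8 3 11 5 1 10 7 2 12)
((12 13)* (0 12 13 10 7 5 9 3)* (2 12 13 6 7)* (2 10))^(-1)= (0 3 9 5 7 6 13)(2 12)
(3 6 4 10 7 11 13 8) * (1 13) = [0, 13, 2, 6, 10, 5, 4, 11, 3, 9, 7, 1, 12, 8] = (1 13 8 3 6 4 10 7 11)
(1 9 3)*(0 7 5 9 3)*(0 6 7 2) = (0 2)(1 3)(5 9 6 7) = [2, 3, 0, 1, 4, 9, 7, 5, 8, 6]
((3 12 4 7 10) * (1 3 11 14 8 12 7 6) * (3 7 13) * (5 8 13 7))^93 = (1 12)(3 11)(4 5)(6 8)(7 14)(10 13)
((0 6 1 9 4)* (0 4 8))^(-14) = (0 6 1 9 8)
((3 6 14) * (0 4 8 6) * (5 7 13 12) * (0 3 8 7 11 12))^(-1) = (0 13 7 4)(5 12 11)(6 8 14)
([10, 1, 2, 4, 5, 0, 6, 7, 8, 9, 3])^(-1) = [5, 1, 2, 10, 3, 4, 6, 7, 8, 9, 0]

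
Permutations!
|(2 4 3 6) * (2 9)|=5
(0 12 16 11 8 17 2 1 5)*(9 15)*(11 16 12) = [11, 5, 1, 3, 4, 0, 6, 7, 17, 15, 10, 8, 12, 13, 14, 9, 16, 2] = (0 11 8 17 2 1 5)(9 15)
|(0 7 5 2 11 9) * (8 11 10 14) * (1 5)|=|(0 7 1 5 2 10 14 8 11 9)|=10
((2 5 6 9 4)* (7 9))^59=(2 4 9 7 6 5)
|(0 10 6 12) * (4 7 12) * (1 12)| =7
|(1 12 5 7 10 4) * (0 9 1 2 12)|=6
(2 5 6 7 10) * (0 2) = (0 2 5 6 7 10) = [2, 1, 5, 3, 4, 6, 7, 10, 8, 9, 0]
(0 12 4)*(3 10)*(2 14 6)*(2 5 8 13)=(0 12 4)(2 14 6 5 8 13)(3 10)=[12, 1, 14, 10, 0, 8, 5, 7, 13, 9, 3, 11, 4, 2, 6]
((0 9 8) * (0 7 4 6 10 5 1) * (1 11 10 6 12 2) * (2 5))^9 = (0 2 11 12 7 9 1 10 5 4 8)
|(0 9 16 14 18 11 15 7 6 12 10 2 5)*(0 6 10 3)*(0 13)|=|(0 9 16 14 18 11 15 7 10 2 5 6 12 3 13)|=15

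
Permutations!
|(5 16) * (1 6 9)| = |(1 6 9)(5 16)| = 6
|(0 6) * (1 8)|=2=|(0 6)(1 8)|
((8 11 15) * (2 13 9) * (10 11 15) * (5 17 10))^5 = (2 9 13)(5 17 10 11)(8 15) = ((2 13 9)(5 17 10 11)(8 15))^5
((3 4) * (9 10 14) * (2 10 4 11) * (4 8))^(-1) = (2 11 3 4 8 9 14 10)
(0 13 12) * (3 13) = [3, 1, 2, 13, 4, 5, 6, 7, 8, 9, 10, 11, 0, 12] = (0 3 13 12)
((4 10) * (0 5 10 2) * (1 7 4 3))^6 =(0 4 1 10)(2 7 3 5)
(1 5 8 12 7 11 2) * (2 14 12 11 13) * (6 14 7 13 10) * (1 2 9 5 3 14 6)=[0, 3, 2, 14, 4, 8, 6, 10, 11, 5, 1, 7, 13, 9, 12]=(1 3 14 12 13 9 5 8 11 7 10)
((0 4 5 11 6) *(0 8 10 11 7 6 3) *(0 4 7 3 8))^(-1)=(0 6 7)(3 5 4)(8 11 10)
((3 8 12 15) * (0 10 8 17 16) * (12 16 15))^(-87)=(17)(0 10 8 16)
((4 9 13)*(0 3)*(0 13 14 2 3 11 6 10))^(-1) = ((0 11 6 10)(2 3 13 4 9 14))^(-1) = (0 10 6 11)(2 14 9 4 13 3)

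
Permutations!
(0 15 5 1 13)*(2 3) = (0 15 5 1 13)(2 3) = [15, 13, 3, 2, 4, 1, 6, 7, 8, 9, 10, 11, 12, 0, 14, 5]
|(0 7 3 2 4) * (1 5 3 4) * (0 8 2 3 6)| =8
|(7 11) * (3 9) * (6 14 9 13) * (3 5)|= 6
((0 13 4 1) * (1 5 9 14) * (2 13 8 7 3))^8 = (0 9 13 7 1 5 2 8 14 4 3)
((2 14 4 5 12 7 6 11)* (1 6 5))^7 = ((1 6 11 2 14 4)(5 12 7))^7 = (1 6 11 2 14 4)(5 12 7)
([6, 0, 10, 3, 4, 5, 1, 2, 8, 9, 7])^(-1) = [1, 6, 7, 3, 4, 5, 0, 10, 8, 9, 2]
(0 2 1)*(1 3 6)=[2, 0, 3, 6, 4, 5, 1]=(0 2 3 6 1)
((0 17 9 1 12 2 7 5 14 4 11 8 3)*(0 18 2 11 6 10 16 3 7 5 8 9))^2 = (1 11)(2 14 6 16 18 5 4 10 3)(9 12)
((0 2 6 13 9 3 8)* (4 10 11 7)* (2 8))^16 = (2 6 13 9 3)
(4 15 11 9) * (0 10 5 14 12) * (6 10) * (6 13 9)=[13, 1, 2, 3, 15, 14, 10, 7, 8, 4, 5, 6, 0, 9, 12, 11]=(0 13 9 4 15 11 6 10 5 14 12)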